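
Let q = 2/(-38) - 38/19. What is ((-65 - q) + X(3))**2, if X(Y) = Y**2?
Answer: 1050625/361 ≈ 2910.3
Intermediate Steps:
q = -39/19 (q = 2*(-1/38) - 38*1/19 = -1/19 - 2 = -39/19 ≈ -2.0526)
((-65 - q) + X(3))**2 = ((-65 - 1*(-39/19)) + 3**2)**2 = ((-65 + 39/19) + 9)**2 = (-1196/19 + 9)**2 = (-1025/19)**2 = 1050625/361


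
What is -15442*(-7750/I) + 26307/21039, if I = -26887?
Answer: -119864072771/26936933 ≈ -4449.8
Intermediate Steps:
-15442*(-7750/I) + 26307/21039 = -15442/((-26887/(-7750))) + 26307/21039 = -15442/((-26887*(-1/7750))) + 26307*(1/21039) = -15442/26887/7750 + 8769/7013 = -15442*7750/26887 + 8769/7013 = -17096500/3841 + 8769/7013 = -119864072771/26936933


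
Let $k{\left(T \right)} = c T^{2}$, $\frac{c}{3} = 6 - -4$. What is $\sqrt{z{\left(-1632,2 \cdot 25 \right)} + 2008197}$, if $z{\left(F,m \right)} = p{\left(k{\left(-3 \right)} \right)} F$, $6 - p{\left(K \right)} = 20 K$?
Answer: $3 \sqrt{1201245} \approx 3288.0$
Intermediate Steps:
$c = 30$ ($c = 3 \left(6 - -4\right) = 3 \left(6 + 4\right) = 3 \cdot 10 = 30$)
$k{\left(T \right)} = 30 T^{2}$
$p{\left(K \right)} = 6 - 20 K$
$z{\left(F,m \right)} = - 5394 F$ ($z{\left(F,m \right)} = \left(6 - 20 \cdot 30 \left(-3\right)^{2}\right) F = \left(6 - 20 \cdot 30 \cdot 9\right) F = \left(6 - 5400\right) F = - 5394 F$)
$\sqrt{z{\left(-1632,2 \cdot 25 \right)} + 2008197} = \sqrt{\left(-5394\right) \left(-1632\right) + 2008197} = \sqrt{8803008 + 2008197} = \sqrt{10811205} = 3 \sqrt{1201245}$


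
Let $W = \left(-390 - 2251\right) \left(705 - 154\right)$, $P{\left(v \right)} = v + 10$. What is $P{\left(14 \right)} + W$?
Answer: $-1455167$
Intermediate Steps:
$P{\left(v \right)} = 10 + v$
$W = -1455191$ ($W = \left(-2641\right) 551 = -1455191$)
$P{\left(14 \right)} + W = \left(10 + 14\right) - 1455191 = 24 - 1455191 = -1455167$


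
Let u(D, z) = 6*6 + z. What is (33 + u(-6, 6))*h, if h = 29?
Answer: 2175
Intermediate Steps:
u(D, z) = 36 + z
(33 + u(-6, 6))*h = (33 + (36 + 6))*29 = (33 + 42)*29 = 75*29 = 2175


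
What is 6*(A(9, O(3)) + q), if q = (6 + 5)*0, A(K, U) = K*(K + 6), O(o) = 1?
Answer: 810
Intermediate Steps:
A(K, U) = K*(6 + K)
q = 0 (q = 11*0 = 0)
6*(A(9, O(3)) + q) = 6*(9*(6 + 9) + 0) = 6*(9*15 + 0) = 6*(135 + 0) = 6*135 = 810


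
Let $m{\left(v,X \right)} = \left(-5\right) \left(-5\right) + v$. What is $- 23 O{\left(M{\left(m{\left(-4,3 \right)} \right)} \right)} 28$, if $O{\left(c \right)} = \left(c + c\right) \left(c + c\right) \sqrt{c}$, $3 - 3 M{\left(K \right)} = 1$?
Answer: $- \frac{10304 \sqrt{6}}{27} \approx -934.8$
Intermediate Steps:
$m{\left(v,X \right)} = 25 + v$
$M{\left(K \right)} = \frac{2}{3}$ ($M{\left(K \right)} = 1 - \frac{1}{3} = \frac{2}{3}$)
$O{\left(c \right)} = 4 c^{\frac{5}{2}}$ ($O{\left(c \right)} = 2 c 2 c \sqrt{c} = 4 c^{2} \sqrt{c} = 4 c^{\frac{5}{2}}$)
$- 23 O{\left(M{\left(m{\left(-4,3 \right)} \right)} \right)} 28 = - 23 \cdot 4 \left(\frac{2}{3}\right)^{\frac{5}{2}} \cdot 28 = - 23 \cdot 4 \frac{4 \sqrt{6}}{27} \cdot 28 = - 23 \frac{16 \sqrt{6}}{27} \cdot 28 = - \frac{368 \sqrt{6}}{27} \cdot 28 = - \frac{10304 \sqrt{6}}{27}$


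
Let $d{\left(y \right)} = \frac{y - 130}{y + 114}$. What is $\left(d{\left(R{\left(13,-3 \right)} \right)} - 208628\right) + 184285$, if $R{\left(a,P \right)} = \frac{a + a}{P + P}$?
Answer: $- \frac{8009250}{329} \approx -24344.0$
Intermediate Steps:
$R{\left(a,P \right)} = \frac{a}{P}$ ($R{\left(a,P \right)} = \frac{2 a}{2 P} = 2 a \frac{1}{2 P} = \frac{a}{P}$)
$d{\left(y \right)} = \frac{-130 + y}{114 + y}$
$\left(d{\left(R{\left(13,-3 \right)} \right)} - 208628\right) + 184285 = \left(\frac{-130 + \frac{13}{-3}}{114 + \frac{13}{-3}} - 208628\right) + 184285 = \left(\frac{-130 + 13 \left(- \frac{1}{3}\right)}{114 + 13 \left(- \frac{1}{3}\right)} - 208628\right) + 184285 = \left(\frac{-130 - \frac{13}{3}}{114 - \frac{13}{3}} - 208628\right) + 184285 = \left(\frac{1}{\frac{329}{3}} \left(- \frac{403}{3}\right) - 208628\right) + 184285 = \left(\frac{3}{329} \left(- \frac{403}{3}\right) - 208628\right) + 184285 = \left(- \frac{403}{329} - 208628\right) + 184285 = - \frac{68639015}{329} + 184285 = - \frac{8009250}{329}$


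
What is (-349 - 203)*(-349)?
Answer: 192648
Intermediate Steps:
(-349 - 203)*(-349) = -552*(-349) = 192648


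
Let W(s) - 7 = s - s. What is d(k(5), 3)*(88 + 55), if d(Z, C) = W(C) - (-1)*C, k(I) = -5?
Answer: 1430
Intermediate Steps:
W(s) = 7 (W(s) = 7 + (s - s) = 7 + 0 = 7)
d(Z, C) = 7 + C (d(Z, C) = 7 - (-1)*C = 7 + C)
d(k(5), 3)*(88 + 55) = (7 + 3)*(88 + 55) = 10*143 = 1430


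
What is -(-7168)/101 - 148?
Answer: -7780/101 ≈ -77.030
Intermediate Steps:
-(-7168)/101 - 148 = -56*(-128/101) - 148 = 7168/101 - 148 = -7780/101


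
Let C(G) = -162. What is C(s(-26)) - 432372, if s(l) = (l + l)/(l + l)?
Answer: -432534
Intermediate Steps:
s(l) = 1 (s(l) = (2*l)/((2*l)) = (2*l)*(1/(2*l)) = 1)
C(s(-26)) - 432372 = -162 - 432372 = -432534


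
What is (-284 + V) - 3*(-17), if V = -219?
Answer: -452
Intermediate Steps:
(-284 + V) - 3*(-17) = (-284 - 219) - 3*(-17) = -503 + 51 = -452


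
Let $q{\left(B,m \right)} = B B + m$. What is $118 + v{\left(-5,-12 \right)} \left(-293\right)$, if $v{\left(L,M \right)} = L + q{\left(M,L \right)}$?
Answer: $-39144$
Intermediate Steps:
$q{\left(B,m \right)} = m + B^{2}$ ($q{\left(B,m \right)} = B^{2} + m = m + B^{2}$)
$v{\left(L,M \right)} = M^{2} + 2 L$ ($v{\left(L,M \right)} = L + \left(L + M^{2}\right) = M^{2} + 2 L$)
$118 + v{\left(-5,-12 \right)} \left(-293\right) = 118 + \left(\left(-12\right)^{2} + 2 \left(-5\right)\right) \left(-293\right) = 118 + \left(144 - 10\right) \left(-293\right) = 118 + 134 \left(-293\right) = 118 - 39262 = -39144$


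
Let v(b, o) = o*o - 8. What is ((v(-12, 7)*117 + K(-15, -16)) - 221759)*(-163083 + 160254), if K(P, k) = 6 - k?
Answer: 613723260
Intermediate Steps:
v(b, o) = -8 + o**2 (v(b, o) = o**2 - 8 = -8 + o**2)
((v(-12, 7)*117 + K(-15, -16)) - 221759)*(-163083 + 160254) = (((-8 + 7**2)*117 + (6 - 1*(-16))) - 221759)*(-163083 + 160254) = (((-8 + 49)*117 + (6 + 16)) - 221759)*(-2829) = ((41*117 + 22) - 221759)*(-2829) = ((4797 + 22) - 221759)*(-2829) = (4819 - 221759)*(-2829) = -216940*(-2829) = 613723260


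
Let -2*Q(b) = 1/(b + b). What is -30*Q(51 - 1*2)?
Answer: 15/98 ≈ 0.15306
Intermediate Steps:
Q(b) = -1/(4*b) (Q(b) = -1/(2*(b + b)) = -1/(2*b)/2 = -1/(4*b))
-30*Q(51 - 1*2) = -(-15)/(2*(51 - 1*2)) = -(-15)/(2*(51 - 2)) = -(-15)/(2*49) = -30*(-1/196) = 15/98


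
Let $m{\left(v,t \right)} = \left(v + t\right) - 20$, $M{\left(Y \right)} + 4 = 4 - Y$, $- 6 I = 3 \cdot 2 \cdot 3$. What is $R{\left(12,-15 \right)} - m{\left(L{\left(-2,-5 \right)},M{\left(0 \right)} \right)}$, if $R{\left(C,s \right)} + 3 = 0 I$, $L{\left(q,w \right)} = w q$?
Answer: $7$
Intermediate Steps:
$I = -3$ ($I = - \frac{3 \cdot 2 \cdot 3}{6} = - \frac{6 \cdot 3}{6} = \left(- \frac{1}{6}\right) 18 = -3$)
$M{\left(Y \right)} = - Y$ ($M{\left(Y \right)} = -4 - \left(-4 + Y\right) = - Y$)
$L{\left(q,w \right)} = q w$
$R{\left(C,s \right)} = -3$ ($R{\left(C,s \right)} = -3 + 0 \left(-3\right) = -3 + 0 = -3$)
$m{\left(v,t \right)} = -20 + t + v$ ($m{\left(v,t \right)} = \left(t + v\right) - 20 = -20 + t + v$)
$R{\left(12,-15 \right)} - m{\left(L{\left(-2,-5 \right)},M{\left(0 \right)} \right)} = -3 - \left(-20 - 0 - -10\right) = -3 - \left(-20 + 0 + 10\right) = -3 - -10 = -3 + 10 = 7$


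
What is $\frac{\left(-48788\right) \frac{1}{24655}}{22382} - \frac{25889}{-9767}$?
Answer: $\frac{7142902008147}{2694853063535} \approx 2.6506$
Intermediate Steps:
$\frac{\left(-48788\right) \frac{1}{24655}}{22382} - \frac{25889}{-9767} = \left(-48788\right) \frac{1}{24655} \cdot \frac{1}{22382} - - \frac{25889}{9767} = \left(- \frac{48788}{24655}\right) \frac{1}{22382} + \frac{25889}{9767} = - \frac{24394}{275914105} + \frac{25889}{9767} = \frac{7142902008147}{2694853063535}$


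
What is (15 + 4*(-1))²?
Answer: 121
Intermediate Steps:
(15 + 4*(-1))² = (15 - 4)² = 11² = 121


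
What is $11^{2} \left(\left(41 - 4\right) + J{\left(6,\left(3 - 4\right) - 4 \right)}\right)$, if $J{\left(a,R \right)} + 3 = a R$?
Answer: $484$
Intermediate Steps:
$J{\left(a,R \right)} = -3 + R a$ ($J{\left(a,R \right)} = -3 + a R = -3 + R a$)
$11^{2} \left(\left(41 - 4\right) + J{\left(6,\left(3 - 4\right) - 4 \right)}\right) = 11^{2} \left(\left(41 - 4\right) + \left(-3 + \left(\left(3 - 4\right) - 4\right) 6\right)\right) = 121 \left(\left(41 - 4\right) + \left(-3 + \left(-1 - 4\right) 6\right)\right) = 121 \left(37 - 33\right) = 121 \cdot 4 = 484$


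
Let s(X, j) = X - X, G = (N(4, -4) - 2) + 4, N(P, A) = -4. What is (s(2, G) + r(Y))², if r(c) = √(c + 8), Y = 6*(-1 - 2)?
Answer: -10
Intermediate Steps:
G = -2 (G = (-4 - 2) + 4 = -6 + 4 = -2)
s(X, j) = 0
Y = -18 (Y = 6*(-3) = -18)
r(c) = √(8 + c)
(s(2, G) + r(Y))² = (0 + √(8 - 18))² = (0 + √(-10))² = (0 + I*√10)² = (I*√10)² = -10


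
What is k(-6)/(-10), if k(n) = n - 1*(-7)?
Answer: -⅒ ≈ -0.10000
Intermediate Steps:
k(n) = 7 + n (k(n) = n + 7 = 7 + n)
k(-6)/(-10) = (7 - 6)/(-10) = 1*(-⅒) = -⅒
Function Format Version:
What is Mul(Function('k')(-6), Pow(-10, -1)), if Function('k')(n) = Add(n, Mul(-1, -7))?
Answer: Rational(-1, 10) ≈ -0.10000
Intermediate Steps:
Function('k')(n) = Add(7, n) (Function('k')(n) = Add(n, 7) = Add(7, n))
Mul(Function('k')(-6), Pow(-10, -1)) = Mul(Add(7, -6), Pow(-10, -1)) = Mul(1, Rational(-1, 10)) = Rational(-1, 10)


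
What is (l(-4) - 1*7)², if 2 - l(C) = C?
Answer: 1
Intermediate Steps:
l(C) = 2 - C
(l(-4) - 1*7)² = ((2 - 1*(-4)) - 1*7)² = ((2 + 4) - 7)² = (6 - 7)² = (-1)² = 1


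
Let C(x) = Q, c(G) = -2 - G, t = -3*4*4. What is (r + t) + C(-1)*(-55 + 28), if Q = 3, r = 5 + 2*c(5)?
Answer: -138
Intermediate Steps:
t = -48 (t = -12*4 = -48)
r = -9 (r = 5 + 2*(-2 - 1*5) = 5 + 2*(-2 - 5) = 5 + 2*(-7) = 5 - 14 = -9)
C(x) = 3
(r + t) + C(-1)*(-55 + 28) = (-9 - 48) + 3*(-55 + 28) = -57 + 3*(-27) = -57 - 81 = -138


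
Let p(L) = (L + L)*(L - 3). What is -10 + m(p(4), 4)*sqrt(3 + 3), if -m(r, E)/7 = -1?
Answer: -10 + 7*sqrt(6) ≈ 7.1464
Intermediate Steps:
p(L) = 2*L*(-3 + L) (p(L) = (2*L)*(-3 + L) = 2*L*(-3 + L))
m(r, E) = 7 (m(r, E) = -7*(-1) = 7)
-10 + m(p(4), 4)*sqrt(3 + 3) = -10 + 7*sqrt(3 + 3) = -10 + 7*sqrt(6)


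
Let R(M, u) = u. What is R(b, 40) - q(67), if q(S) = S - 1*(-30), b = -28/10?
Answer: -57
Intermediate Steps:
b = -14/5 (b = -28*⅒ = -14/5 ≈ -2.8000)
q(S) = 30 + S (q(S) = S + 30 = 30 + S)
R(b, 40) - q(67) = 40 - (30 + 67) = 40 - 1*97 = 40 - 97 = -57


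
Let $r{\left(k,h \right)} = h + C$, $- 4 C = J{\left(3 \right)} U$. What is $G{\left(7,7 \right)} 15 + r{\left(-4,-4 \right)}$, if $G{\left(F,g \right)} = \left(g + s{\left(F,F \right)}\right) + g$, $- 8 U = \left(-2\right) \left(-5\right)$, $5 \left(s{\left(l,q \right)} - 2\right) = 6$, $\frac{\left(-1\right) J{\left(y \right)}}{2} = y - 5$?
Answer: $\frac{1021}{4} \approx 255.25$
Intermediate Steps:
$J{\left(y \right)} = 10 - 2 y$ ($J{\left(y \right)} = - 2 \left(y - 5\right) = - 2 \left(-5 + y\right) = 10 - 2 y$)
$s{\left(l,q \right)} = \frac{16}{5}$ ($s{\left(l,q \right)} = 2 + \frac{1}{5} \cdot 6 = 2 + \frac{6}{5} = \frac{16}{5}$)
$U = - \frac{5}{4}$ ($U = - \frac{\left(-2\right) \left(-5\right)}{8} = \left(- \frac{1}{8}\right) 10 = - \frac{5}{4} \approx -1.25$)
$C = \frac{5}{4}$ ($C = - \frac{\left(10 - 6\right) \left(- \frac{5}{4}\right)}{4} = - \frac{4 \left(- \frac{5}{4}\right)}{4} = \left(- \frac{1}{4}\right) \left(-5\right) = \frac{5}{4} \approx 1.25$)
$r{\left(k,h \right)} = \frac{5}{4} + h$ ($r{\left(k,h \right)} = h + \frac{5}{4} = \frac{5}{4} + h$)
$G{\left(F,g \right)} = \frac{16}{5} + 2 g$ ($G{\left(F,g \right)} = \left(g + \frac{16}{5}\right) + g = \left(\frac{16}{5} + g\right) + g = \frac{16}{5} + 2 g$)
$G{\left(7,7 \right)} 15 + r{\left(-4,-4 \right)} = \left(\frac{16}{5} + 2 \cdot 7\right) 15 + \left(\frac{5}{4} - 4\right) = \left(\frac{16}{5} + 14\right) 15 - \frac{11}{4} = \frac{86}{5} \cdot 15 - \frac{11}{4} = 258 - \frac{11}{4} = \frac{1021}{4}$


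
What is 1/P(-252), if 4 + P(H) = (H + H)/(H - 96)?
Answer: -29/74 ≈ -0.39189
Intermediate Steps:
P(H) = -4 + 2*H/(-96 + H) (P(H) = -4 + (H + H)/(H - 96) = -4 + (2*H)/(-96 + H) = -4 + 2*H/(-96 + H))
1/P(-252) = 1/(2*(192 - 1*(-252))/(-96 - 252)) = 1/(2*(192 + 252)/(-348)) = 1/(2*(-1/348)*444) = 1/(-74/29) = -29/74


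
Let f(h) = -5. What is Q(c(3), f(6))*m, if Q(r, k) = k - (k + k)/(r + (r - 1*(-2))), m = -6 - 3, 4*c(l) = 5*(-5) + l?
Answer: 55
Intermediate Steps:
c(l) = -25/4 + l/4 (c(l) = (5*(-5) + l)/4 = (-25 + l)/4 = -25/4 + l/4)
m = -9
Q(r, k) = k - 2*k/(2 + 2*r) (Q(r, k) = k - 2*k/(r + (r + 2)) = k - 2*k/(r + (2 + r)) = k - 2*k/(2 + 2*r))
Q(c(3), f(6))*m = -5*(-25/4 + (¼)*3)/(1 + (-25/4 + (¼)*3))*(-9) = -5*(-25/4 + ¾)/(1 + (-25/4 + ¾))*(-9) = -5*(-11/2)/(1 - 11/2)*(-9) = -5*(-11/2)/(-9/2)*(-9) = -5*(-11/2)*(-2/9)*(-9) = -55/9*(-9) = 55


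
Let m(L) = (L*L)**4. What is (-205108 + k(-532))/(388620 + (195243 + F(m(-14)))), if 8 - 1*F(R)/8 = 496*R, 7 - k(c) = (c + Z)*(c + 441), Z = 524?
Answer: 205829/5855930390281 ≈ 3.5149e-8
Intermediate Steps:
k(c) = 7 - (441 + c)*(524 + c) (k(c) = 7 - (c + 524)*(c + 441) = 7 - (524 + c)*(441 + c) = 7 - (441 + c)*(524 + c))
m(L) = L**8 (m(L) = (L**2)**4 = L**8)
F(R) = 64 - 3968*R
(-205108 + k(-532))/(388620 + (195243 + F(m(-14)))) = (-205108 + (-231077 - 1*(-532)**2 - 965*(-532)))/(388620 + (195243 + (64 - 3968*(-14)**8))) = (-205108 + (-231077 - 1*283024 + 513380))/(388620 + (195243 + (64 - 3968*1475789056))) = (-205108 + (-231077 - 283024 + 513380))/(388620 + (195243 + (64 - 5855930974208))) = (-205108 - 721)/(388620 + (195243 - 5855930974144)) = -205829/(388620 - 5855930778901) = -205829/(-5855930390281) = -205829*(-1/5855930390281) = 205829/5855930390281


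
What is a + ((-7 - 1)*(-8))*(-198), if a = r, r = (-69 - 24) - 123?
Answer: -12888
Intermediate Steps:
r = -216 (r = -93 - 123 = -216)
a = -216
a + ((-7 - 1)*(-8))*(-198) = -216 + ((-7 - 1)*(-8))*(-198) = -216 - 8*(-8)*(-198) = -216 + 64*(-198) = -216 - 12672 = -12888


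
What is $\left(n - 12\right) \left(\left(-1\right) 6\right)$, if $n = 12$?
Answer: $0$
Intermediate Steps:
$\left(n - 12\right) \left(\left(-1\right) 6\right) = \left(12 - 12\right) \left(\left(-1\right) 6\right) = 0 \left(-6\right) = 0$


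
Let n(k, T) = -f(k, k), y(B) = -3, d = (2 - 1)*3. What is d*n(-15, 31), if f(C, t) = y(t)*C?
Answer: -135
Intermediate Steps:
d = 3 (d = 1*3 = 3)
f(C, t) = -3*C
n(k, T) = 3*k (n(k, T) = -(-3)*k = 3*k)
d*n(-15, 31) = 3*(3*(-15)) = 3*(-45) = -135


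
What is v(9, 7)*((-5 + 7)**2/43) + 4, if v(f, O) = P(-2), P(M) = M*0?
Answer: 4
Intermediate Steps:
P(M) = 0
v(f, O) = 0
v(9, 7)*((-5 + 7)**2/43) + 4 = 0*((-5 + 7)**2/43) + 4 = 0*(2**2*(1/43)) + 4 = 0*(4*(1/43)) + 4 = 0*(4/43) + 4 = 0 + 4 = 4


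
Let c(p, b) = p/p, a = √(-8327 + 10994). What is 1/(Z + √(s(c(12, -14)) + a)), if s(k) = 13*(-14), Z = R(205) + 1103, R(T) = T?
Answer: 1/(1308 + I*√(182 - √2667)) ≈ 0.00076447 - 6.673e-6*I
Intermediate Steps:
a = √2667 ≈ 51.643
c(p, b) = 1
Z = 1308 (Z = 205 + 1103 = 1308)
s(k) = -182
1/(Z + √(s(c(12, -14)) + a)) = 1/(1308 + √(-182 + √2667))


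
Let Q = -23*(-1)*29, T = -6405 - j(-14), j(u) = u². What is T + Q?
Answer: -5934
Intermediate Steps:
T = -6601 (T = -6405 - 1*(-14)² = -6405 - 1*196 = -6405 - 196 = -6601)
Q = 667 (Q = 23*29 = 667)
T + Q = -6601 + 667 = -5934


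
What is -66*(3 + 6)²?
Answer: -5346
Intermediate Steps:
-66*(3 + 6)² = -66*9² = -66*81 = -5346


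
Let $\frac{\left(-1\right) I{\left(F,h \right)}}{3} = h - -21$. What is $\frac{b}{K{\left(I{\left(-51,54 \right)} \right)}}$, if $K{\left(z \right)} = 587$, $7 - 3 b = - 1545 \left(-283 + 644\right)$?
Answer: $\frac{557752}{1761} \approx 316.72$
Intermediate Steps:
$I{\left(F,h \right)} = -63 - 3 h$ ($I{\left(F,h \right)} = - 3 \left(h - -21\right) = - 3 \left(h + 21\right) = - 3 \left(21 + h\right) = -63 - 3 h$)
$b = \frac{557752}{3}$ ($b = \frac{7}{3} - \frac{\left(-1545\right) \left(-283 + 644\right)}{3} = \frac{7}{3} - \frac{\left(-1545\right) 361}{3} = \frac{7}{3} - -185915 = \frac{7}{3} + 185915 = \frac{557752}{3} \approx 1.8592 \cdot 10^{5}$)
$\frac{b}{K{\left(I{\left(-51,54 \right)} \right)}} = \frac{557752}{3 \cdot 587} = \frac{557752}{3} \cdot \frac{1}{587} = \frac{557752}{1761}$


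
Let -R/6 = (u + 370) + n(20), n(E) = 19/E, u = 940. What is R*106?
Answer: -4168821/5 ≈ -8.3376e+5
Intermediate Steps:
R = -78657/10 (R = -6*((940 + 370) + 19/20) = -6*(1310 + 19*(1/20)) = -6*(1310 + 19/20) = -6*26219/20 = -78657/10 ≈ -7865.7)
R*106 = -78657/10*106 = -4168821/5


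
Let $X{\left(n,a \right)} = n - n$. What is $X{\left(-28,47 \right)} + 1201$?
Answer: $1201$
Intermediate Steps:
$X{\left(n,a \right)} = 0$
$X{\left(-28,47 \right)} + 1201 = 0 + 1201 = 1201$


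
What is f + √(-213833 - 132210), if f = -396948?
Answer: -396948 + I*√346043 ≈ -3.9695e+5 + 588.25*I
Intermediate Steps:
f + √(-213833 - 132210) = -396948 + √(-213833 - 132210) = -396948 + √(-346043) = -396948 + I*√346043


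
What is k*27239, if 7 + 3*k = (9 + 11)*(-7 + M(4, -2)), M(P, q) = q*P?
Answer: -8362373/3 ≈ -2.7875e+6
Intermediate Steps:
M(P, q) = P*q
k = -307/3 (k = -7/3 + ((9 + 11)*(-7 + 4*(-2)))/3 = -7/3 + (20*(-7 - 8))/3 = -7/3 + (20*(-15))/3 = -7/3 + (⅓)*(-300) = -7/3 - 100 = -307/3 ≈ -102.33)
k*27239 = -307/3*27239 = -8362373/3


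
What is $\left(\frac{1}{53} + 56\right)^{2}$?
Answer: $\frac{8814961}{2809} \approx 3138.1$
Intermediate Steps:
$\left(\frac{1}{53} + 56\right)^{2} = \left(\frac{2969}{53}\right)^{2} = \frac{8814961}{2809}$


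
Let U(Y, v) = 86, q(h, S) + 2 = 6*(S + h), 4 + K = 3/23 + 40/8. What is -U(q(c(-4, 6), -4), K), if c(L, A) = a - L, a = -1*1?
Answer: -86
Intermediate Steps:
a = -1
c(L, A) = -1 - L
K = 26/23 (K = -4 + (3/23 + 40/8) = -4 + (3*(1/23) + 40*(⅛)) = -4 + (3/23 + 5) = -4 + 118/23 = 26/23 ≈ 1.1304)
q(h, S) = -2 + 6*S + 6*h (q(h, S) = -2 + 6*(S + h) = -2 + (6*S + 6*h) = -2 + 6*S + 6*h)
-U(q(c(-4, 6), -4), K) = -1*86 = -86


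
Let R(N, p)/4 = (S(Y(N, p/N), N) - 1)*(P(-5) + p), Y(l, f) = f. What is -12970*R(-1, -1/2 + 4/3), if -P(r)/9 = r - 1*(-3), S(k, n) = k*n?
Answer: 1465610/9 ≈ 1.6285e+5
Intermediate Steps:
P(r) = -27 - 9*r (P(r) = -9*(r - 1*(-3)) = -9*(r + 3) = -9*(3 + r) = -27 - 9*r)
R(N, p) = 4*(-1 + p)*(18 + p) (R(N, p) = 4*(((p/N)*N - 1)*((-27 - 9*(-5)) + p)) = 4*((p - 1)*((-27 + 45) + p)) = 4*((-1 + p)*(18 + p)) = 4*(-1 + p)*(18 + p))
-12970*R(-1, -1/2 + 4/3) = -12970*(-72 + 4*(-1/2 + 4/3)² + 68*(-1/2 + 4/3)) = -12970*(-72 + 4*(-1*½ + 4*(⅓))² + 68*(-1*½ + 4*(⅓))) = -12970*(-72 + 4*(-½ + 4/3)² + 68*(-½ + 4/3)) = -12970*(-72 + 4*(⅚)² + 68*(⅚)) = -12970*(-72 + 4*(25/36) + 170/3) = -12970*(-72 + 25/9 + 170/3) = -12970*(-113/9) = 1465610/9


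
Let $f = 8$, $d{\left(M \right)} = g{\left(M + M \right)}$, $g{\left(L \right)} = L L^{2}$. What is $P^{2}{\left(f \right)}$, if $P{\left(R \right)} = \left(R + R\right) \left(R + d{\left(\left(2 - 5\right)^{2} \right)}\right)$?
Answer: $8731033600$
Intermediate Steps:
$g{\left(L \right)} = L^{3}$
$d{\left(M \right)} = 8 M^{3}$ ($d{\left(M \right)} = \left(M + M\right)^{3} = \left(2 M\right)^{3} = 8 M^{3}$)
$P{\left(R \right)} = 2 R \left(5832 + R\right)$ ($P{\left(R \right)} = \left(R + R\right) \left(R + 8 \left(\left(2 - 5\right)^{2}\right)^{3}\right) = 2 R \left(R + 8 \left(\left(-3\right)^{2}\right)^{3}\right) = 2 R \left(R + 8 \cdot 9^{3}\right) = 2 R \left(R + 8 \cdot 729\right) = 2 R \left(R + 5832\right) = 2 R \left(5832 + R\right)$)
$P^{2}{\left(f \right)} = \left(2 \cdot 8 \left(5832 + 8\right)\right)^{2} = \left(2 \cdot 8 \cdot 5840\right)^{2} = 93440^{2} = 8731033600$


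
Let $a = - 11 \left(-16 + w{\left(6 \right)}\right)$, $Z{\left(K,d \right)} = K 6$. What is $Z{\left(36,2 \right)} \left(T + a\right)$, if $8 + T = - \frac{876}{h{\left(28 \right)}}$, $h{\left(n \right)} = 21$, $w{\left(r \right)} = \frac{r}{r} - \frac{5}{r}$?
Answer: $\frac{188172}{7} \approx 26882.0$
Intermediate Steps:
$w{\left(r \right)} = 1 - \frac{5}{r}$
$Z{\left(K,d \right)} = 6 K$
$T = - \frac{348}{7}$ ($T = -8 - \frac{876}{21} = -8 - \frac{292}{7} = - \frac{348}{7} \approx -49.714$)
$a = \frac{1045}{6}$ ($a = - 11 \left(-16 + \frac{-5 + 6}{6}\right) = - 11 \left(-16 + \frac{1}{6} \cdot 1\right) = - 11 \left(-16 + \frac{1}{6}\right) = \left(-11\right) \left(- \frac{95}{6}\right) = \frac{1045}{6} \approx 174.17$)
$Z{\left(36,2 \right)} \left(T + a\right) = 6 \cdot 36 \left(- \frac{348}{7} + \frac{1045}{6}\right) = 216 \cdot \frac{5227}{42} = \frac{188172}{7}$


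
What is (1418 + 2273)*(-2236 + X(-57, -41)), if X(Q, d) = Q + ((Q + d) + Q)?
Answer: -9035568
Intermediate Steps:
X(Q, d) = d + 3*Q (X(Q, d) = Q + (d + 2*Q) = d + 3*Q)
(1418 + 2273)*(-2236 + X(-57, -41)) = (1418 + 2273)*(-2236 + (-41 + 3*(-57))) = 3691*(-2236 + (-41 - 171)) = 3691*(-2236 - 212) = 3691*(-2448) = -9035568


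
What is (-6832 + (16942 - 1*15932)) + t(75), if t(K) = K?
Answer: -5747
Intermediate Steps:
(-6832 + (16942 - 1*15932)) + t(75) = (-6832 + (16942 - 1*15932)) + 75 = (-6832 + (16942 - 15932)) + 75 = (-6832 + 1010) + 75 = -5822 + 75 = -5747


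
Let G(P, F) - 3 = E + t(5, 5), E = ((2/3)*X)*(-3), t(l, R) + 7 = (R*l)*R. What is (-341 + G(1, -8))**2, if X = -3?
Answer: 45796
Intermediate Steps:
t(l, R) = -7 + l*R**2 (t(l, R) = -7 + (R*l)*R = -7 + l*R**2)
E = 6 (E = ((2/3)*(-3))*(-3) = -2*(-3) = 6)
G(P, F) = 127 (G(P, F) = 3 + (6 + (-7 + 5*5**2)) = 3 + (6 + (-7 + 5*25)) = 3 + (6 + (-7 + 125)) = 3 + (6 + 118) = 3 + 124 = 127)
(-341 + G(1, -8))**2 = (-341 + 127)**2 = (-214)**2 = 45796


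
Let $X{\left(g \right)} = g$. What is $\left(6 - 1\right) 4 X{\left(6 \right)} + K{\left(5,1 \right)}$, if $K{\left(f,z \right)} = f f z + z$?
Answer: $146$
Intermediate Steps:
$K{\left(f,z \right)} = z + z f^{2}$ ($K{\left(f,z \right)} = z f^{2} + z = z + z f^{2}$)
$\left(6 - 1\right) 4 X{\left(6 \right)} + K{\left(5,1 \right)} = \left(6 - 1\right) 4 \cdot 6 + 1 \left(1 + 5^{2}\right) = 5 \cdot 4 \cdot 6 + 1 \left(1 + 25\right) = 20 \cdot 6 + 1 \cdot 26 = 120 + 26 = 146$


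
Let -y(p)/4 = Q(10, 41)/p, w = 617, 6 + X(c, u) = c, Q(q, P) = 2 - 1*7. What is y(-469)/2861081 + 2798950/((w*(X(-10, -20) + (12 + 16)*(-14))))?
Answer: -1877881317448135/168895596811452 ≈ -11.119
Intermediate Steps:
Q(q, P) = -5 (Q(q, P) = 2 - 7 = -5)
X(c, u) = -6 + c
y(p) = 20/p (y(p) = -(-20)/p = 20/p)
y(-469)/2861081 + 2798950/((w*(X(-10, -20) + (12 + 16)*(-14)))) = (20/(-469))/2861081 + 2798950/((617*((-6 - 10) + (12 + 16)*(-14)))) = (20*(-1/469))*(1/2861081) + 2798950/((617*(-16 + 28*(-14)))) = -20/469*1/2861081 + 2798950/((617*(-16 - 392))) = -20/1341846989 + 2798950/((617*(-408))) = -20/1341846989 + 2798950/(-251736) = -20/1341846989 + 2798950*(-1/251736) = -20/1341846989 - 1399475/125868 = -1877881317448135/168895596811452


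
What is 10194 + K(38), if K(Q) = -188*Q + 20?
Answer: 3070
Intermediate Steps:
K(Q) = 20 - 188*Q
10194 + K(38) = 10194 + (20 - 188*38) = 10194 + (20 - 7144) = 10194 - 7124 = 3070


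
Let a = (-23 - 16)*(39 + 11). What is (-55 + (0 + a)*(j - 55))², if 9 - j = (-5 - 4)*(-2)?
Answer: 15561315025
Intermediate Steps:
a = -1950 (a = -39*50 = -1950)
j = -9 (j = 9 - (-5 - 4)*(-2) = 9 - (-9)*(-2) = 9 - 1*18 = 9 - 18 = -9)
(-55 + (0 + a)*(j - 55))² = (-55 + (0 - 1950)*(-9 - 55))² = (-55 - 1950*(-64))² = (-55 + 124800)² = 124745² = 15561315025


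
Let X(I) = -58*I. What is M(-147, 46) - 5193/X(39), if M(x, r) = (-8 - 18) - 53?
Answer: -57835/754 ≈ -76.704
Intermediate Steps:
M(x, r) = -79 (M(x, r) = -26 - 53 = -79)
M(-147, 46) - 5193/X(39) = -79 - 5193/((-58*39)) = -79 - 5193/(-2262) = -79 - 5193*(-1)/2262 = -79 - 1*(-1731/754) = -79 + 1731/754 = -57835/754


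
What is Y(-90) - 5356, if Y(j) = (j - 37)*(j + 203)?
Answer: -19707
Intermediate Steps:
Y(j) = (-37 + j)*(203 + j)
Y(-90) - 5356 = (-7511 + (-90)**2 + 166*(-90)) - 5356 = (-7511 + 8100 - 14940) - 5356 = -14351 - 5356 = -19707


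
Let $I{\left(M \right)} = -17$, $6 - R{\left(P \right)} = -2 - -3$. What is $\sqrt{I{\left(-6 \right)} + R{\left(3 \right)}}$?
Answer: $2 i \sqrt{3} \approx 3.4641 i$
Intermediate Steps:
$R{\left(P \right)} = 5$ ($R{\left(P \right)} = 6 - \left(-2 - -3\right) = 6 - \left(-2 + 3\right) = 6 - 1 = 5$)
$\sqrt{I{\left(-6 \right)} + R{\left(3 \right)}} = \sqrt{-17 + 5} = \sqrt{-12} = 2 i \sqrt{3}$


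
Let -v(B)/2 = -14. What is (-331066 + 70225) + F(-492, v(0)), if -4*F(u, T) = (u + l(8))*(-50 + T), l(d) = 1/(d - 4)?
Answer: -2108365/8 ≈ -2.6355e+5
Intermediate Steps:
v(B) = 28 (v(B) = -2*(-14) = 28)
l(d) = 1/(-4 + d)
F(u, T) = -(-50 + T)*(¼ + u)/4 (F(u, T) = -(u + 1/(-4 + 8))*(-50 + T)/4 = -(u + 1/4)*(-50 + T)/4 = -(u + ¼)*(-50 + T)/4 = -(¼ + u)*(-50 + T)/4 = -(-50 + T)*(¼ + u)/4)
(-331066 + 70225) + F(-492, v(0)) = (-331066 + 70225) + (25/8 - 1/16*28 + (25/2)*(-492) - ¼*28*(-492)) = -260841 + (25/8 - 7/4 - 6150 + 3444) = -260841 - 21637/8 = -2108365/8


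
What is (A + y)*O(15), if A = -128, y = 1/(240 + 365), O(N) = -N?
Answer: 232317/121 ≈ 1920.0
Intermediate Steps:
y = 1/605 ≈ 0.0016529
(A + y)*O(15) = (-128 + 1/605)*(-1*15) = -77439/605*(-15) = 232317/121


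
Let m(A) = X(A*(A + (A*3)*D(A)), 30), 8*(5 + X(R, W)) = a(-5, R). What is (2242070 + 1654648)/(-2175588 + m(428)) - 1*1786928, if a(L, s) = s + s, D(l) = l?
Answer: -101269256829058/56672267 ≈ -1.7869e+6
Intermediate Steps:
a(L, s) = 2*s
X(R, W) = -5 + R/4 (X(R, W) = -5 + (2*R)/8 = -5 + R/4)
m(A) = -5 + A*(A + 3*A**2)/4 (m(A) = -5 + (A*(A + (A*3)*A))/4 = -5 + (A*(A + (3*A)*A))/4 = -5 + (A*(A + 3*A**2))/4 = -5 + A*(A + 3*A**2)/4)
(2242070 + 1654648)/(-2175588 + m(428)) - 1*1786928 = (2242070 + 1654648)/(-2175588 + (-5 + (1/4)*428**2*(1 + 3*428))) - 1*1786928 = 3896718/(-2175588 + (-5 + (1/4)*183184*(1 + 1284))) - 1786928 = 3896718/(-2175588 + (-5 + (1/4)*183184*1285)) - 1786928 = 3896718/(-2175588 + (-5 + 58847860)) - 1786928 = 3896718/(-2175588 + 58847855) - 1786928 = 3896718/56672267 - 1786928 = -101269256829058/56672267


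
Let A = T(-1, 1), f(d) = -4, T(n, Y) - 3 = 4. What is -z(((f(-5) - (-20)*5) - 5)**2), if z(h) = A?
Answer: -7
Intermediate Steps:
T(n, Y) = 7 (T(n, Y) = 3 + 4 = 7)
A = 7
z(h) = 7
-z(((f(-5) - (-20)*5) - 5)**2) = -1*7 = -7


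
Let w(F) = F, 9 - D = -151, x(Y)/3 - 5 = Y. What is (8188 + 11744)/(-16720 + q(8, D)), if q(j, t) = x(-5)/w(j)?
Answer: -453/380 ≈ -1.1921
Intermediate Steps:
x(Y) = 15 + 3*Y
D = 160 (D = 9 - 1*(-151) = 9 + 151 = 160)
q(j, t) = 0 (q(j, t) = (15 + 3*(-5))/j = (15 - 15)/j = 0/j = 0)
(8188 + 11744)/(-16720 + q(8, D)) = (8188 + 11744)/(-16720 + 0) = 19932/(-16720) = 19932*(-1/16720) = -453/380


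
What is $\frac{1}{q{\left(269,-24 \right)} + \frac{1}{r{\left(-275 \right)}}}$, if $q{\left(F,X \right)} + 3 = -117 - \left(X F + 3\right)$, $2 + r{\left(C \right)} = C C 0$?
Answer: $\frac{2}{12665} \approx 0.00015792$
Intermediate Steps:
$r{\left(C \right)} = -2$ ($r{\left(C \right)} = -2 + C C 0 = -2 + C^{2} \cdot 0 = -2 + 0 = -2$)
$q{\left(F,X \right)} = -123 - F X$ ($q{\left(F,X \right)} = -3 - \left(120 + X F\right) = -3 - \left(120 + F X\right) = -123 - F X$)
$\frac{1}{q{\left(269,-24 \right)} + \frac{1}{r{\left(-275 \right)}}} = \frac{1}{\left(-123 - 269 \left(-24\right)\right) + \frac{1}{-2}} = \frac{1}{\left(-123 + 6456\right) - \frac{1}{2}} = \frac{1}{6333 - \frac{1}{2}} = \frac{1}{\frac{12665}{2}} = \frac{2}{12665}$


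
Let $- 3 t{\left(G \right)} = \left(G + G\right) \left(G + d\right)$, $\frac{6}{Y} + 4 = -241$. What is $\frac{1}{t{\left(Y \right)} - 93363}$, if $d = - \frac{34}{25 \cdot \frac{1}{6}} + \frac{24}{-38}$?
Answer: $- \frac{5702375}{532391657901} \approx -1.0711 \cdot 10^{-5}$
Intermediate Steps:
$Y = - \frac{6}{245}$ ($Y = \frac{6}{-4 - 241} = \frac{6}{-245} = 6 \left(- \frac{1}{245}\right) = - \frac{6}{245} \approx -0.02449$)
$d = - \frac{4176}{475}$ ($d = - \frac{34}{25 \cdot \frac{1}{6}} + 24 \left(- \frac{1}{38}\right) = - \frac{34}{\frac{25}{6}} - \frac{12}{19} = \left(-34\right) \frac{6}{25} - \frac{12}{19} = - \frac{204}{25} - \frac{12}{19} = - \frac{4176}{475} \approx -8.7916$)
$t{\left(G \right)} = - \frac{2 G \left(- \frac{4176}{475} + G\right)}{3}$ ($t{\left(G \right)} = - \frac{\left(G + G\right) \left(G - \frac{4176}{475}\right)}{3} = - \frac{2 G \left(- \frac{4176}{475} + G\right)}{3}$)
$\frac{1}{t{\left(Y \right)} - 93363} = \frac{1}{\frac{2}{1425} \left(- \frac{6}{245}\right) \left(4176 - - \frac{570}{49}\right) - 93363} = \frac{1}{\frac{2}{1425} \left(- \frac{6}{245}\right) \left(4176 + \frac{570}{49}\right) - 93363} = \frac{1}{\frac{2}{1425} \left(- \frac{6}{245}\right) \frac{205194}{49} - 93363} = \frac{1}{- \frac{820776}{5702375} - 93363} = \frac{1}{- \frac{532391657901}{5702375}} = - \frac{5702375}{532391657901}$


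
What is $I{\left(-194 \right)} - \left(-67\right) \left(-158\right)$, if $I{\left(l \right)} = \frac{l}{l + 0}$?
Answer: $-10585$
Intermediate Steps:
$I{\left(l \right)} = 1$ ($I{\left(l \right)} = \frac{l}{l} = 1$)
$I{\left(-194 \right)} - \left(-67\right) \left(-158\right) = 1 - \left(-67\right) \left(-158\right) = 1 - 10586 = -10585$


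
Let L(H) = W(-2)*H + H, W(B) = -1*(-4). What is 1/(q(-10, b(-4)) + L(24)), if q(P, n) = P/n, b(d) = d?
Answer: 2/245 ≈ 0.0081633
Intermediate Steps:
W(B) = 4
L(H) = 5*H (L(H) = 4*H + H = 5*H)
1/(q(-10, b(-4)) + L(24)) = 1/(-10/(-4) + 5*24) = 1/(-10*(-¼) + 120) = 1/(5/2 + 120) = 1/(245/2) = 2/245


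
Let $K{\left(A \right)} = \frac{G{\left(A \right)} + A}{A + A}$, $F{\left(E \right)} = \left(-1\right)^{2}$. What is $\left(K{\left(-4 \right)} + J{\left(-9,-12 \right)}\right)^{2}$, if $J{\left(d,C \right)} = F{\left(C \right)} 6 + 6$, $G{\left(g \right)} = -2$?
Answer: $\frac{2601}{16} \approx 162.56$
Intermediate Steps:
$F{\left(E \right)} = 1$
$J{\left(d,C \right)} = 12$ ($J{\left(d,C \right)} = 1 \cdot 6 + 6 = 6 + 6 = 12$)
$K{\left(A \right)} = \frac{-2 + A}{2 A}$ ($K{\left(A \right)} = \frac{-2 + A}{A + A} = \frac{-2 + A}{2 A}$)
$\left(K{\left(-4 \right)} + J{\left(-9,-12 \right)}\right)^{2} = \left(\frac{-2 - 4}{2 \left(-4\right)} + 12\right)^{2} = \left(\frac{1}{2} \left(- \frac{1}{4}\right) \left(-6\right) + 12\right)^{2} = \left(\frac{3}{4} + 12\right)^{2} = \left(\frac{51}{4}\right)^{2} = \frac{2601}{16}$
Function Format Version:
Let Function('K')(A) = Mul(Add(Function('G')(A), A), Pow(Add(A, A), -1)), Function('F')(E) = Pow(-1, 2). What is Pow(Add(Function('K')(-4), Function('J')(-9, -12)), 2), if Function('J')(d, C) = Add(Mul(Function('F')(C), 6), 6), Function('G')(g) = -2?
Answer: Rational(2601, 16) ≈ 162.56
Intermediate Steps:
Function('F')(E) = 1
Function('J')(d, C) = 12 (Function('J')(d, C) = Add(Mul(1, 6), 6) = Add(6, 6) = 12)
Function('K')(A) = Mul(Rational(1, 2), Pow(A, -1), Add(-2, A)) (Function('K')(A) = Mul(Add(-2, A), Pow(Add(A, A), -1)) = Mul(Add(-2, A), Pow(Mul(2, A), -1)) = Mul(Add(-2, A), Mul(Rational(1, 2), Pow(A, -1))) = Mul(Rational(1, 2), Pow(A, -1), Add(-2, A)))
Pow(Add(Function('K')(-4), Function('J')(-9, -12)), 2) = Pow(Add(Mul(Rational(1, 2), Pow(-4, -1), Add(-2, -4)), 12), 2) = Pow(Add(Mul(Rational(1, 2), Rational(-1, 4), -6), 12), 2) = Pow(Add(Rational(3, 4), 12), 2) = Pow(Rational(51, 4), 2) = Rational(2601, 16)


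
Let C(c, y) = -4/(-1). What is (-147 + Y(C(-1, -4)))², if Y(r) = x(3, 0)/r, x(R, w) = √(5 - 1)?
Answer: 85849/4 ≈ 21462.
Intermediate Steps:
x(R, w) = 2 (x(R, w) = √4 = 2)
C(c, y) = 4 (C(c, y) = -4*(-1) = 4)
Y(r) = 2/r
(-147 + Y(C(-1, -4)))² = (-147 + 2/4)² = (-147 + 2*(¼))² = (-147 + ½)² = (-293/2)² = 85849/4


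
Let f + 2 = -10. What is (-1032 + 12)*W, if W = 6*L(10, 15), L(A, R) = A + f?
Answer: 12240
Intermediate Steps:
f = -12 (f = -2 - 10 = -12)
L(A, R) = -12 + A (L(A, R) = A - 12 = -12 + A)
W = -12 (W = 6*(-12 + 10) = 6*(-2) = -12)
(-1032 + 12)*W = (-1032 + 12)*(-12) = -1020*(-12) = 12240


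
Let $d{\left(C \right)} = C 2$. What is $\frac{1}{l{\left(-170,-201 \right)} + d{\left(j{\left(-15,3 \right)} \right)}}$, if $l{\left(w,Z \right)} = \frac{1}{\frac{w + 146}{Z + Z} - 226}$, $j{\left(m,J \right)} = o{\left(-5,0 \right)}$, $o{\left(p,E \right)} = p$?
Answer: $- \frac{15138}{151447} \approx -0.099956$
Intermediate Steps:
$j{\left(m,J \right)} = -5$
$d{\left(C \right)} = 2 C$
$l{\left(w,Z \right)} = \frac{1}{-226 + \frac{146 + w}{2 Z}}$ ($l{\left(w,Z \right)} = \frac{1}{\frac{146 + w}{2 Z} - 226} = \frac{1}{-226 + \frac{146 + w}{2 Z}}$)
$\frac{1}{l{\left(-170,-201 \right)} + d{\left(j{\left(-15,3 \right)} \right)}} = \frac{1}{2 \left(-201\right) \frac{1}{146 - 170 - -90852} + 2 \left(-5\right)} = \frac{1}{2 \left(-201\right) \frac{1}{146 - 170 + 90852} - 10} = \frac{1}{2 \left(-201\right) \frac{1}{90828} - 10} = \frac{1}{- \frac{67}{15138} - 10} = \frac{1}{- \frac{151447}{15138}} = - \frac{15138}{151447}$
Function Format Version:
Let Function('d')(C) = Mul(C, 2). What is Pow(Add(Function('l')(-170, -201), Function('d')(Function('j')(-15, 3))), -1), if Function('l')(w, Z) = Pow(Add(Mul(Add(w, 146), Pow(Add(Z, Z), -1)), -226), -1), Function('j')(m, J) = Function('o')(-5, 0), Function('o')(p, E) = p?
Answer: Rational(-15138, 151447) ≈ -0.099956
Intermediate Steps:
Function('j')(m, J) = -5
Function('d')(C) = Mul(2, C)
Function('l')(w, Z) = Pow(Add(-226, Mul(Rational(1, 2), Pow(Z, -1), Add(146, w))), -1) (Function('l')(w, Z) = Pow(Add(Mul(Add(146, w), Pow(Mul(2, Z), -1)), -226), -1) = Pow(Add(Mul(Add(146, w), Mul(Rational(1, 2), Pow(Z, -1))), -226), -1) = Pow(Add(Mul(Rational(1, 2), Pow(Z, -1), Add(146, w)), -226), -1) = Pow(Add(-226, Mul(Rational(1, 2), Pow(Z, -1), Add(146, w))), -1))
Pow(Add(Function('l')(-170, -201), Function('d')(Function('j')(-15, 3))), -1) = Pow(Add(Mul(2, -201, Pow(Add(146, -170, Mul(-452, -201)), -1)), Mul(2, -5)), -1) = Pow(Add(Mul(2, -201, Pow(Add(146, -170, 90852), -1)), -10), -1) = Pow(Add(Mul(2, -201, Pow(90828, -1)), -10), -1) = Pow(Add(Mul(2, -201, Rational(1, 90828)), -10), -1) = Pow(Add(Rational(-67, 15138), -10), -1) = Pow(Rational(-151447, 15138), -1) = Rational(-15138, 151447)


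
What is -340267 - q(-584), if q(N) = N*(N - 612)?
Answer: -1038731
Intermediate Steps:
q(N) = N*(-612 + N)
-340267 - q(-584) = -340267 - (-584)*(-612 - 584) = -340267 - (-584)*(-1196) = -340267 - 1*698464 = -340267 - 698464 = -1038731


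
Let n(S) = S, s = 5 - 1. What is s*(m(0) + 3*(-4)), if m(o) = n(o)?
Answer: -48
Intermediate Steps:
s = 4
m(o) = o
s*(m(0) + 3*(-4)) = 4*(0 + 3*(-4)) = 4*(0 - 12) = 4*(-12) = -48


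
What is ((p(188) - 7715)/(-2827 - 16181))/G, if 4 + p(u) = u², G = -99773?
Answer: 1625/111557952 ≈ 1.4566e-5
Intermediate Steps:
p(u) = -4 + u²
((p(188) - 7715)/(-2827 - 16181))/G = (((-4 + 188²) - 7715)/(-2827 - 16181))/(-99773) = (((-4 + 35344) - 7715)/(-19008))*(-1/99773) = ((35340 - 7715)*(-1/19008))*(-1/99773) = (27625*(-1/19008))*(-1/99773) = -27625/19008*(-1/99773) = 1625/111557952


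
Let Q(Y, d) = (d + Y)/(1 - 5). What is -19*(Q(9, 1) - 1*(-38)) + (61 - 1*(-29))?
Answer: -1169/2 ≈ -584.50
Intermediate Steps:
Q(Y, d) = -Y/4 - d/4 (Q(Y, d) = (Y + d)/(-4) = (Y + d)*(-¼) = -Y/4 - d/4)
-19*(Q(9, 1) - 1*(-38)) + (61 - 1*(-29)) = -19*((-¼*9 - ¼*1) - 1*(-38)) + (61 - 1*(-29)) = -19*((-9/4 - ¼) + 38) + (61 + 29) = -19*(-5/2 + 38) + 90 = -19*71/2 + 90 = -1349/2 + 90 = -1169/2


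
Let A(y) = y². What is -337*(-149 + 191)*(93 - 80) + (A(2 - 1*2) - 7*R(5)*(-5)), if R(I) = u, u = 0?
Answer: -184002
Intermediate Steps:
R(I) = 0
-337*(-149 + 191)*(93 - 80) + (A(2 - 1*2) - 7*R(5)*(-5)) = -337*(-149 + 191)*(93 - 80) + ((2 - 1*2)² - 0*(-5)) = -14154*13 + ((2 - 2)² - 7*0) = -337*546 + (0² + 0) = -184002 + (0 + 0) = -184002 + 0 = -184002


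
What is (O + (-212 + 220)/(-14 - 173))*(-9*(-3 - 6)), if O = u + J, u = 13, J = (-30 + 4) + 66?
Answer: 802143/187 ≈ 4289.5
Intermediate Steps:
J = 40 (J = -26 + 66 = 40)
O = 53 (O = 13 + 40 = 53)
(O + (-212 + 220)/(-14 - 173))*(-9*(-3 - 6)) = (53 + (-212 + 220)/(-14 - 173))*(-9*(-3 - 6)) = (53 + 8/(-187))*(-9*(-9)) = (53 + 8*(-1/187))*81 = (53 - 8/187)*81 = (9903/187)*81 = 802143/187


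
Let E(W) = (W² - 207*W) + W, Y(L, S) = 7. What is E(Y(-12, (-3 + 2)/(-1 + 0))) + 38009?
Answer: 36616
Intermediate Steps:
E(W) = W² - 206*W
E(Y(-12, (-3 + 2)/(-1 + 0))) + 38009 = 7*(-206 + 7) + 38009 = 7*(-199) + 38009 = -1393 + 38009 = 36616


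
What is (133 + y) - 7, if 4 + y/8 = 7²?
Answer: 486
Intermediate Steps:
y = 360 (y = -32 + 8*7² = -32 + 8*49 = -32 + 392 = 360)
(133 + y) - 7 = (133 + 360) - 7 = 493 - 7 = 486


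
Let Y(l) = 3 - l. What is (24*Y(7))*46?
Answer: -4416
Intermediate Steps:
(24*Y(7))*46 = (24*(3 - 1*7))*46 = (24*(3 - 7))*46 = (24*(-4))*46 = -96*46 = -4416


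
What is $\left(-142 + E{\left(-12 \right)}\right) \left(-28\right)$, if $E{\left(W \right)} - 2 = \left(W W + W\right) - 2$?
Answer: $280$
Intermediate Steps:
$E{\left(W \right)} = W + W^{2}$ ($E{\left(W \right)} = 2 - \left(2 - W - W W\right) = 2 - \left(2 - W - W^{2}\right) = 2 + \left(-2 + W + W^{2}\right) = W + W^{2}$)
$\left(-142 + E{\left(-12 \right)}\right) \left(-28\right) = \left(-142 - 12 \left(1 - 12\right)\right) \left(-28\right) = \left(-142 - -132\right) \left(-28\right) = \left(-142 + 132\right) \left(-28\right) = \left(-10\right) \left(-28\right) = 280$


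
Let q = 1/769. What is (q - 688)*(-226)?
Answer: 119570046/769 ≈ 1.5549e+5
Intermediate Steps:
q = 1/769 ≈ 0.0013004
(q - 688)*(-226) = (1/769 - 688)*(-226) = -529071/769*(-226) = 119570046/769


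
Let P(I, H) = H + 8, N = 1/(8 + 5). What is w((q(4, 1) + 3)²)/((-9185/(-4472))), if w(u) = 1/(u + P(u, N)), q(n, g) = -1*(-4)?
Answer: 29068/3407635 ≈ 0.0085303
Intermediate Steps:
q(n, g) = 4
N = 1/13 ≈ 0.076923
P(I, H) = 8 + H
w(u) = 1/(105/13 + u) (w(u) = 1/(u + (8 + 1/13)) = 1/(u + 105/13) = 1/(105/13 + u))
w((q(4, 1) + 3)²)/((-9185/(-4472))) = (13/(105 + 13*(4 + 3)²))/((-9185/(-4472))) = (13/(105 + 13*7²))/((-9185*(-1/4472))) = (13/(105 + 13*49))/(9185/4472) = (13/(105 + 637))*(4472/9185) = (13/742)*(4472/9185) = 29068/3407635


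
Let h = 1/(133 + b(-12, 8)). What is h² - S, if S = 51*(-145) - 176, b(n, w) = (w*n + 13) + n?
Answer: 10932525/1444 ≈ 7571.0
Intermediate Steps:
b(n, w) = 13 + n + n*w (b(n, w) = (n*w + 13) + n = (13 + n*w) + n = 13 + n + n*w)
S = -7571 (S = -7395 - 176 = -7571)
h = 1/38 (h = 1/(133 + (13 - 12 - 12*8)) = 1/(133 + (13 - 12 - 96)) = 1/(133 - 95) = 1/38 ≈ 0.026316)
h² - S = (1/38)² - 1*(-7571) = 1/1444 + 7571 = 10932525/1444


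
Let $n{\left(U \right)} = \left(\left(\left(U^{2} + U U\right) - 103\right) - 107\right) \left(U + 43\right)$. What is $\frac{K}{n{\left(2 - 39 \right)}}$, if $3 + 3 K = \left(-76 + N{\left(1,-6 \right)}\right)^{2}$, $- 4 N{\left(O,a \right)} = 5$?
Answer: $\frac{31811}{242688} \approx 0.13108$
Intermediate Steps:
$N{\left(O,a \right)} = - \frac{5}{4}$ ($N{\left(O,a \right)} = \left(- \frac{1}{4}\right) 5 = - \frac{5}{4}$)
$n{\left(U \right)} = \left(-210 + 2 U^{2}\right) \left(43 + U\right)$ ($n{\left(U \right)} = \left(\left(\left(U^{2} + U^{2}\right) - 103\right) - 107\right) \left(43 + U\right) = \left(\left(2 U^{2} - 103\right) - 107\right) \left(43 + U\right) = \left(\left(-103 + 2 U^{2}\right) - 107\right) \left(43 + U\right) = \left(-210 + 2 U^{2}\right) \left(43 + U\right)$)
$K = \frac{31811}{16}$ ($K = -1 + \frac{\left(-76 - \frac{5}{4}\right)^{2}}{3} = -1 + \frac{\left(- \frac{309}{4}\right)^{2}}{3} = -1 + \frac{1}{3} \cdot \frac{95481}{16} = -1 + \frac{31827}{16} = \frac{31811}{16} \approx 1988.2$)
$\frac{K}{n{\left(2 - 39 \right)}} = \frac{31811}{16 \left(-9030 - 210 \left(2 - 39\right) + 2 \left(2 - 39\right)^{3} + 86 \left(2 - 39\right)^{2}\right)} = \frac{31811}{16 \left(-9030 - -7770 + 2 \left(-37\right)^{3} + 86 \left(-37\right)^{2}\right)} = \frac{31811}{16 \left(-9030 + 7770 + 2 \left(-50653\right) + 86 \cdot 1369\right)} = \frac{31811}{16 \left(-9030 + 7770 - 101306 + 117734\right)} = \frac{31811}{16 \cdot 15168} = \frac{31811}{16} \cdot \frac{1}{15168} = \frac{31811}{242688}$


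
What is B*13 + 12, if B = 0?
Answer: 12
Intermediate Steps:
B*13 + 12 = 0*13 + 12 = 0 + 12 = 12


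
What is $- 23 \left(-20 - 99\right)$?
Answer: $2737$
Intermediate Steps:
$- 23 \left(-20 - 99\right) = \left(-23\right) \left(-119\right) = 2737$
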